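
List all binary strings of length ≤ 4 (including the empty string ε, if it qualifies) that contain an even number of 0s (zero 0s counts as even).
Checking every binary string of length 0 to 4:
  Length 0: accepted: ε | rejected: (none)
  Length 1: accepted: 1 | rejected: 0
  Length 2: accepted: 00, 11 | rejected: 01, 10
  Length 3: accepted: 001, 010, 100, 111 | rejected: 000, 011, 101, 110
  Length 4: accepted: 0000, 0011, 0101, 0110, 1001, 1010, 1100, 1111 | rejected: 0001, 0010, 0100, 0111, 1000, 1011, 1101, 1110
Total: 16 string(s).

Final answer: ε, 1, 00, 11, 001, 010, 100, 111, 0000, 0011, 0101, 0110, 1001, 1010, 1100, 1111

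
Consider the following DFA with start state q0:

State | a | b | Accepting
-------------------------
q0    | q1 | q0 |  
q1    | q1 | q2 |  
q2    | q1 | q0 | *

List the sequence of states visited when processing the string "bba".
q0 → q0 → q0 → q1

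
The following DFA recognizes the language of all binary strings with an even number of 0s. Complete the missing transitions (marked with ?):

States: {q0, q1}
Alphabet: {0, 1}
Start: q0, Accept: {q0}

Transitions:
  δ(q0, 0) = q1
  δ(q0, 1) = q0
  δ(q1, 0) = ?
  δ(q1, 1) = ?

What each state remembers (consistent with the given transitions and accept states):
  q0: an even number of 0s has been read so far
  q1: an odd number of 0s has been read so far
Filling in the missing entries:
  δ(q1, 0): in q1 (an odd number of 0s has been read so far), after reading 0 we have: an even number of 0s has been read so far → q0
  δ(q1, 1): in q1 (an odd number of 0s has been read so far), after reading 1 we have: an odd number of 0s has been read so far → q1

Final answer: δ(q1, 0) = q0; δ(q1, 1) = q1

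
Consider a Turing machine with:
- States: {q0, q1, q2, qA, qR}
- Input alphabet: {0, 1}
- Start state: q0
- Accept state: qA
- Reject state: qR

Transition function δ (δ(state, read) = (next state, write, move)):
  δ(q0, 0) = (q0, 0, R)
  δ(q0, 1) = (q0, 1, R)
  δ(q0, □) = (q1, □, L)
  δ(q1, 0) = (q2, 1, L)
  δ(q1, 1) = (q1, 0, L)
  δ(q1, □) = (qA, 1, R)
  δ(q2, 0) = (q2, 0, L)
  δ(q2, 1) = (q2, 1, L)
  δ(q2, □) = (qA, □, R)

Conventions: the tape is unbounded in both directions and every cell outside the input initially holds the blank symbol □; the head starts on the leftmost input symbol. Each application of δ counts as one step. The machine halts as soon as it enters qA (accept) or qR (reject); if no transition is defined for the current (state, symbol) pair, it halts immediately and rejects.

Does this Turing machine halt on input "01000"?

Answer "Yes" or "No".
Step 0: [q0]01000 (head at position 0)
Step 1: δ(q0, 0) = (q0, 0, R)  ⊢  0[q0]1000 (head at position 1)
Step 2: δ(q0, 1) = (q0, 1, R)  ⊢  01[q0]000 (head at position 2)
Step 3: δ(q0, 0) = (q0, 0, R)  ⊢  010[q0]00 (head at position 3)
Step 4: δ(q0, 0) = (q0, 0, R)  ⊢  0100[q0]0 (head at position 4)
Step 5: δ(q0, 0) = (q0, 0, R)  ⊢  01000[q0]□ (head at position 5)
Step 6: δ(q0, □) = (q1, □, L)  ⊢  0100[q1]0□ (head at position 4)
Step 7: δ(q1, 0) = (q2, 1, L)  ⊢  010[q2]01□ (head at position 3)
Step 8: δ(q2, 0) = (q2, 0, L)  ⊢  01[q2]001□ (head at position 2)
Step 9: δ(q2, 0) = (q2, 0, L)  ⊢  0[q2]1001□ (head at position 1)
Step 10: δ(q2, 1) = (q2, 1, L)  ⊢  [q2]01001□ (head at position 0)
Step 11: δ(q2, 0) = (q2, 0, L)  ⊢  [q2]□01001□ (head at position -1)
Step 12: δ(q2, □) = (qA, □, R)  ⊢  □[qA]01001□ (head at position 0)
The machine is in qA, so it halts and accepts.
It halts after 12 steps.

Final answer: Yes - halts after 12 steps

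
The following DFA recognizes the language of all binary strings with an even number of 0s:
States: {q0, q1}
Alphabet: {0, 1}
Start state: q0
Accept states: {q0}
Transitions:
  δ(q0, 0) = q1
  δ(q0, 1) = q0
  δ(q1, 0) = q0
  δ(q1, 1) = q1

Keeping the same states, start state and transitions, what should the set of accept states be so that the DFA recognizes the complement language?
The DFA is complete (every state has a transition on every symbol), so the complement
is recognized by the same DFA with accepting and non-accepting states swapped.
Original accept states: {q0}
Complement accept states = All states - Original accept states
= {q0, q1} - {q0}
= {q1}
Complement language: strings with an ODD number of 0s

Final answer: {q1}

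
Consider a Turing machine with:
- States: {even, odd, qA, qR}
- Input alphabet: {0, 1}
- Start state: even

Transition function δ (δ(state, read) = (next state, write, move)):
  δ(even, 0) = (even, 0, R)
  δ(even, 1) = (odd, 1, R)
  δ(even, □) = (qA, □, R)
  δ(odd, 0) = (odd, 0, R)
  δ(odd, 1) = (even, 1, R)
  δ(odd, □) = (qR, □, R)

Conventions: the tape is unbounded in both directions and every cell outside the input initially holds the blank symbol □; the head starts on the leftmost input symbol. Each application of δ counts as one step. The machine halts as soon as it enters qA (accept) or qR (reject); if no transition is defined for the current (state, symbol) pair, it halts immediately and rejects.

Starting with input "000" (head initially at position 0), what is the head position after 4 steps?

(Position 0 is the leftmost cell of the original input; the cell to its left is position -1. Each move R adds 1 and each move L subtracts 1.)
Step 0: [even]000 (head at position 0)
Step 1: δ(even, 0) = (even, 0, R)  ⊢  0[even]00 (head at position 1)
Step 2: δ(even, 0) = (even, 0, R)  ⊢  00[even]0 (head at position 2)
Step 3: δ(even, 0) = (even, 0, R)  ⊢  000[even]□ (head at position 3)
Step 4: δ(even, □) = (qA, □, R)  ⊢  000□[qA]□ (head at position 4)
Head position after 4 steps: 4

Final answer: Position 4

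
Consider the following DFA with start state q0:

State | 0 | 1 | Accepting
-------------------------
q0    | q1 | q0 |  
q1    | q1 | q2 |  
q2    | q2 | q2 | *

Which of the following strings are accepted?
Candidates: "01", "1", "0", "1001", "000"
"01": q0 → q1 → q2; q2 is accepting → accepted
"1": q0 → q0; q0 is not accepting → rejected
"0": q0 → q1; q1 is not accepting → rejected
"1001": q0 → q0 → q1 → q1 → q2; q2 is accepting → accepted
"000": q0 → q1 → q1 → q1; q1 is not accepting → rejected

Final answer: "01", "1001"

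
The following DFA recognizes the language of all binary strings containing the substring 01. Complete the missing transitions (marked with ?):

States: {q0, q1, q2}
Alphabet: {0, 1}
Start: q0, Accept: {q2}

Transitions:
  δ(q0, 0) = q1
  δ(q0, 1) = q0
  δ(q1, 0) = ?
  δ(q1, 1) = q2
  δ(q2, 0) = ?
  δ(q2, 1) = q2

What each state remembers (consistent with the given transitions and accept states):
  q0: 01 not seen yet and the last symbol was not 0
  q1: 01 not seen yet and the last symbol was 0
  q2: the substring 01 has already been seen
Filling in the missing entries:
  δ(q1, 0): in q1 (01 not seen yet and the last symbol was 0), after reading 0 we have: 01 not seen yet and the last symbol was 0 → q1
  δ(q2, 0): in q2 (the substring 01 has already been seen), after reading 0 we have: the substring 01 has already been seen → q2

Final answer: δ(q1, 0) = q1; δ(q2, 0) = q2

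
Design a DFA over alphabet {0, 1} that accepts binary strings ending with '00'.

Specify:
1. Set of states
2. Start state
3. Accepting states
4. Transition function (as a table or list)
One valid DFA (any DFA recognizing the same language is acceptable):
States: {q0, q1, q2}
Start: q0
Accepting: {q2}
Transitions (accepting states marked with *):
State | 0 | 1 | Accepting
-------------------------
q0    | q1 | q0 |  
q1    | q2 | q0 |  
q2    | q2 | q0 | *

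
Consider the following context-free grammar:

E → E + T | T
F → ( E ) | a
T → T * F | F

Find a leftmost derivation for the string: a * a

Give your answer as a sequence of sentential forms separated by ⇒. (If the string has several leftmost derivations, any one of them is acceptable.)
Start with E.
Step 1: the leftmost non-terminal is E; apply E → T:  T
Step 2: the leftmost non-terminal is T; apply T → T * F:  T * F
Step 3: the leftmost non-terminal is T; apply T → F:  F * F
Step 4: the leftmost non-terminal is F; apply F → a:  a * F
Step 5: the leftmost non-terminal is F; apply F → a:  a * a

Final answer: E ⇒ T ⇒ T * F ⇒ F * F ⇒ a * F ⇒ a * a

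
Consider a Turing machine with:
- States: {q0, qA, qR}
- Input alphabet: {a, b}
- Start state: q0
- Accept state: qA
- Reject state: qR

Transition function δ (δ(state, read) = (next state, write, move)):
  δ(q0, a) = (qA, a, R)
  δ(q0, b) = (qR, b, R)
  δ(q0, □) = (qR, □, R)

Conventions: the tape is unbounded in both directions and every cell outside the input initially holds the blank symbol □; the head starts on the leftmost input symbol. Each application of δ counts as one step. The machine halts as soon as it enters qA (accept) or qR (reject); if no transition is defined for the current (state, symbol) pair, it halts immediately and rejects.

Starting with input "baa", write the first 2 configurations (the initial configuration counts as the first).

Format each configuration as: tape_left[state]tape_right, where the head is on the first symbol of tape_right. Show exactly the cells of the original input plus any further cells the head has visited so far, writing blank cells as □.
Step 0: [q0]baa (head at position 0)
Step 1: δ(q0, b) = (qR, b, R)  ⊢  b[qR]aa (head at position 1)

Final answer: [q0]baa ⊢ b[qR]aa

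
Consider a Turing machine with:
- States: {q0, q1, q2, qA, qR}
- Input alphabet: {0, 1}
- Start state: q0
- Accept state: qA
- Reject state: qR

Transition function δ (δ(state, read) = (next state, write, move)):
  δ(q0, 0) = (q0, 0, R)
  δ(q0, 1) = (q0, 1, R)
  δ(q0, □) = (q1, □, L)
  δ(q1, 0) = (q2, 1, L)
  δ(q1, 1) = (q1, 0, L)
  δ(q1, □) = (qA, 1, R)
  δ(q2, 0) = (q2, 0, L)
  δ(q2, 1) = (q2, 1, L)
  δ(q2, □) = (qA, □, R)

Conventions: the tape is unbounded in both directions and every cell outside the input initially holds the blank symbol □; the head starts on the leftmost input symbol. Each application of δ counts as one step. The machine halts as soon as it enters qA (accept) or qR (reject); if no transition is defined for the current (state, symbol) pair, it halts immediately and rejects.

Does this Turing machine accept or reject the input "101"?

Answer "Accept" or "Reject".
Step 0: [q0]101 (head at position 0)
Step 1: δ(q0, 1) = (q0, 1, R)  ⊢  1[q0]01 (head at position 1)
Step 2: δ(q0, 0) = (q0, 0, R)  ⊢  10[q0]1 (head at position 2)
Step 3: δ(q0, 1) = (q0, 1, R)  ⊢  101[q0]□ (head at position 3)
Step 4: δ(q0, □) = (q1, □, L)  ⊢  10[q1]1□ (head at position 2)
Step 5: δ(q1, 1) = (q1, 0, L)  ⊢  1[q1]00□ (head at position 1)
Step 6: δ(q1, 0) = (q2, 1, L)  ⊢  [q2]110□ (head at position 0)
Step 7: δ(q2, 1) = (q2, 1, L)  ⊢  [q2]□110□ (head at position -1)
Step 8: δ(q2, □) = (qA, □, R)  ⊢  □[qA]110□ (head at position 0)
The machine is in qA, so it halts and accepts.

Final answer: Accept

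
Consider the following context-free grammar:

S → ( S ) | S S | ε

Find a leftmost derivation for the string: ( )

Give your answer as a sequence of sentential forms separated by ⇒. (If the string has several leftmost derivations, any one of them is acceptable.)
Start with S.
Step 1: the leftmost non-terminal is S; apply S → ( S ):  ( S )
Step 2: the leftmost non-terminal is S; apply S → ε:  ( )

Final answer: S ⇒ ( S ) ⇒ ( )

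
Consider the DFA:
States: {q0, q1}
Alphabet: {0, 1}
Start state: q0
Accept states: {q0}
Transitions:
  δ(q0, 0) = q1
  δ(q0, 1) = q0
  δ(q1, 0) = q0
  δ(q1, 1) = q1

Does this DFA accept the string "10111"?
Processing string "10111":
  q0 --1--> q0
  q0 --0--> q1
  q1 --1--> q1
  q1 --1--> q1
  q1 --1--> q1
Final state: q1
Accept states: {q0}
q1 is not an accept state, so the string is rejected.

Final answer: No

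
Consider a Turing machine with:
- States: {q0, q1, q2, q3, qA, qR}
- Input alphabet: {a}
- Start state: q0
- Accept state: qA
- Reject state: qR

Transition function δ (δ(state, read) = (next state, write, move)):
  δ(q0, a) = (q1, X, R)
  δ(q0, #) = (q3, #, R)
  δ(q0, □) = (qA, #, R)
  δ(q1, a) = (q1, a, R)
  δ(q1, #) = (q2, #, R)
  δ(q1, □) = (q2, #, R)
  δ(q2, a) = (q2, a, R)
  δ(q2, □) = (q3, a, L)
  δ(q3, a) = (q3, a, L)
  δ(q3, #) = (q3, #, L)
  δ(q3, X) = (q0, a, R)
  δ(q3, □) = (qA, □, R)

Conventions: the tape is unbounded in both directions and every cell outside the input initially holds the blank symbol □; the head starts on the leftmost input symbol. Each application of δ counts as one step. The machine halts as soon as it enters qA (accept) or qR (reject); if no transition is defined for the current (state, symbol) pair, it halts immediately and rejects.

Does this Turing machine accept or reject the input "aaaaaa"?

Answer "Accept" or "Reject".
Trace (configuration after each step, as tape_left[state]tape_right with head position):
Step 0: [q0]aaaaaa (head at position 0)
Step 1: X[q1]aaaaa (head 1)
Step 2: Xa[q1]aaaa (head 2)
Step 3: Xaa[q1]aaa (head 3)
Step 4: Xaaa[q1]aa (head 4)
Step 5: Xaaaa[q1]a (head 5)
Step 6: Xaaaaa[q1]□ (head 6)
Step 7: Xaaaaa#[q2]□ (head 7)
Step 8: Xaaaaa[q3]#a (head 6)
Step 9: Xaaaa[q3]a#a (head 5)
Step 10: Xaaa[q3]aa#a (head 4)
Step 11: Xaa[q3]aaa#a (head 3)
Step 12: Xa[q3]aaaa#a (head 2)
Step 13: X[q3]aaaaa#a (head 1)
Step 14: [q3]Xaaaaa#a (head 0)
Step 15: a[q0]aaaaa#a (head 1)
Step 16: aX[q1]aaaa#a (head 2)
Step 17: aXa[q1]aaa#a (head 3)
Step 18: aXaa[q1]aa#a (head 4)
Step 19: aXaaa[q1]a#a (head 5)
Step 20: aXaaaa[q1]#a (head 6)
Step 21: aXaaaa#[q2]a (head 7)
Step 22: aXaaaa#a[q2]□ (head 8)
Step 23: aXaaaa#[q3]aa (head 7)
Step 24: aXaaaa[q3]#aa (head 6)
Step 25: aXaaa[q3]a#aa (head 5)
Step 26: aXaa[q3]aa#aa (head 4)
Step 27: aXa[q3]aaa#aa (head 3)
Step 28: aX[q3]aaaa#aa (head 2)
Step 29: a[q3]Xaaaa#aa (head 1)
Step 30: aa[q0]aaaa#aa (head 2)
Step 31: aaX[q1]aaa#aa (head 3)
Step 32: aaXa[q1]aa#aa (head 4)
Step 33: aaXaa[q1]a#aa (head 5)
Step 34: aaXaaa[q1]#aa (head 6)
Step 35: aaXaaa#[q2]aa (head 7)
Step 36: aaXaaa#a[q2]a (head 8)
Step 37: aaXaaa#aa[q2]□ (head 9)
Step 38: aaXaaa#a[q3]aa (head 8)
Step 39: aaXaaa#[q3]aaa (head 7)
Step 40: aaXaaa[q3]#aaa (head 6)
Step 41: aaXaa[q3]a#aaa (head 5)
Step 42: aaXa[q3]aa#aaa (head 4)
Step 43: aaX[q3]aaa#aaa (head 3)
Step 44: aa[q3]Xaaa#aaa (head 2)
Step 45: aaa[q0]aaa#aaa (head 3)
Step 46: aaaX[q1]aa#aaa (head 4)
Step 47: aaaXa[q1]a#aaa (head 5)
Step 48: aaaXaa[q1]#aaa (head 6)
Step 49: aaaXaa#[q2]aaa (head 7)
Step 50: aaaXaa#a[q2]aa (head 8)
Step 51: aaaXaa#aa[q2]a (head 9)
Step 52: aaaXaa#aaa[q2]□ (head 10)
Step 53: aaaXaa#aa[q3]aa (head 9)
Step 54: aaaXaa#a[q3]aaa (head 8)
Step 55: aaaXaa#[q3]aaaa (head 7)
Step 56: aaaXaa[q3]#aaaa (head 6)
Step 57: aaaXa[q3]a#aaaa (head 5)
Step 58: aaaX[q3]aa#aaaa (head 4)
Step 59: aaa[q3]Xaa#aaaa (head 3)
Step 60: aaaa[q0]aa#aaaa (head 4)
Step 61: aaaaX[q1]a#aaaa (head 5)
Step 62: aaaaXa[q1]#aaaa (head 6)
Step 63: aaaaXa#[q2]aaaa (head 7)
Step 64: aaaaXa#a[q2]aaa (head 8)
Step 65: aaaaXa#aa[q2]aa (head 9)
Step 66: aaaaXa#aaa[q2]a (head 10)
Step 67: aaaaXa#aaaa[q2]□ (head 11)
Step 68: aaaaXa#aaa[q3]aa (head 10)
Step 69: aaaaXa#aa[q3]aaa (head 9)
Step 70: aaaaXa#a[q3]aaaa (head 8)
Step 71: aaaaXa#[q3]aaaaa (head 7)
Step 72: aaaaXa[q3]#aaaaa (head 6)
Step 73: aaaaX[q3]a#aaaaa (head 5)
Step 74: aaaa[q3]Xa#aaaaa (head 4)
Step 75: aaaaa[q0]a#aaaaa (head 5)
Step 76: aaaaaX[q1]#aaaaa (head 6)
Step 77: aaaaaX#[q2]aaaaa (head 7)
Step 78: aaaaaX#a[q2]aaaa (head 8)
Step 79: aaaaaX#aa[q2]aaa (head 9)
Step 80: aaaaaX#aaa[q2]aa (head 10)
Step 81: aaaaaX#aaaa[q2]a (head 11)
Step 82: aaaaaX#aaaaa[q2]□ (head 12)
Step 83: aaaaaX#aaaa[q3]aa (head 11)
Step 84: aaaaaX#aaa[q3]aaa (head 10)
Step 85: aaaaaX#aa[q3]aaaa (head 9)
Step 86: aaaaaX#a[q3]aaaaa (head 8)
Step 87: aaaaaX#[q3]aaaaaa (head 7)
Step 88: aaaaaX[q3]#aaaaaa (head 6)
Step 89: aaaaa[q3]X#aaaaaa (head 5)
Step 90: aaaaaa[q0]#aaaaaa (head 6)
Step 91: aaaaaa#[q3]aaaaaa (head 7)
Step 92: aaaaaa[q3]#aaaaaa (head 6)
Step 93: aaaaa[q3]a#aaaaaa (head 5)
Step 94: aaaa[q3]aa#aaaaaa (head 4)
Step 95: aaa[q3]aaa#aaaaaa (head 3)
Step 96: aa[q3]aaaa#aaaaaa (head 2)
Step 97: a[q3]aaaaa#aaaaaa (head 1)
Step 98: [q3]aaaaaa#aaaaaa (head 0)
Step 99: [q3]□aaaaaa#aaaaaa (head -1)
Step 100: □[qA]aaaaaa#aaaaaa (head 0)
The machine is in qA, so it halts and accepts.

Final answer: Accept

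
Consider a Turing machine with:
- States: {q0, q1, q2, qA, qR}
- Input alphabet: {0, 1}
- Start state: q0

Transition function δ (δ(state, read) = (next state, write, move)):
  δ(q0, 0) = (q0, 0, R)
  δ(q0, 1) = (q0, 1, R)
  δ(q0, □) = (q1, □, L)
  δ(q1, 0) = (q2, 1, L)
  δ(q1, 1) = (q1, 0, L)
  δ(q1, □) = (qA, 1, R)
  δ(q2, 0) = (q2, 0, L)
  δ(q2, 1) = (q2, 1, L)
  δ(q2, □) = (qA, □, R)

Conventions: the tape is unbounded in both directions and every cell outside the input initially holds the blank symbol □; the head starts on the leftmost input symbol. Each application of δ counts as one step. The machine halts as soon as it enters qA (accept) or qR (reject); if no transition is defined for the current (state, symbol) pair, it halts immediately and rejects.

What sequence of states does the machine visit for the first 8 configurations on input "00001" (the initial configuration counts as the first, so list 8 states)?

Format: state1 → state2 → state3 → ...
Step 0: [q0]00001 (head at position 0)
Step 1: δ(q0, 0) = (q0, 0, R)  ⊢  0[q0]0001 (head at position 1)
Step 2: δ(q0, 0) = (q0, 0, R)  ⊢  00[q0]001 (head at position 2)
Step 3: δ(q0, 0) = (q0, 0, R)  ⊢  000[q0]01 (head at position 3)
Step 4: δ(q0, 0) = (q0, 0, R)  ⊢  0000[q0]1 (head at position 4)
Step 5: δ(q0, 1) = (q0, 1, R)  ⊢  00001[q0]□ (head at position 5)
Step 6: δ(q0, □) = (q1, □, L)  ⊢  0000[q1]1□ (head at position 4)
Step 7: δ(q1, 1) = (q1, 0, L)  ⊢  000[q1]00□ (head at position 3)
Reading off the states of these 8 configurations: q0 → q0 → q0 → q0 → q0 → q0 → q1 → q1

Final answer: q0 → q0 → q0 → q0 → q0 → q0 → q1 → q1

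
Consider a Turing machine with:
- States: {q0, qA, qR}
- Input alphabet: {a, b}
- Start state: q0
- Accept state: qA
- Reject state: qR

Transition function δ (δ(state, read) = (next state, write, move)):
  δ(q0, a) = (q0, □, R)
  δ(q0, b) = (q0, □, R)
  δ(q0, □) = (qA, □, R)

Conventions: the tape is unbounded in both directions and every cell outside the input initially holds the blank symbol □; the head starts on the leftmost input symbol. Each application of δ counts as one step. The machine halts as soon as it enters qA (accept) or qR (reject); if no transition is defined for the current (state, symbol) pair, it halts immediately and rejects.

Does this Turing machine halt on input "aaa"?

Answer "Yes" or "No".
Step 0: [q0]aaa (head at position 0)
Step 1: δ(q0, a) = (q0, □, R)  ⊢  □[q0]aa (head at position 1)
Step 2: δ(q0, a) = (q0, □, R)  ⊢  □□[q0]a (head at position 2)
Step 3: δ(q0, a) = (q0, □, R)  ⊢  □□□[q0]□ (head at position 3)
Step 4: δ(q0, □) = (qA, □, R)  ⊢  □□□□[qA]□ (head at position 4)
The machine is in qA, so it halts and accepts.
It halts after 4 steps.

Final answer: Yes - halts after 4 steps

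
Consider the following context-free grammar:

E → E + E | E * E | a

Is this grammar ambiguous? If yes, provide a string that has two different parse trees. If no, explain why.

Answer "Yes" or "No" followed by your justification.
Two different leftmost derivations of a + a * a:
  (1) E ⇒ E + E ⇒ a + E ⇒ a + E * E ⇒ a + a * E ⇒ a + a * a   (tree groups a + (a * a))
  (2) E ⇒ E * E ⇒ E + E * E ⇒ a + E * E ⇒ a + a * E ⇒ a + a * a   (tree groups (a + a) * a)
Two distinct leftmost derivations = two distinct parse trees, so the grammar is ambiguous.

Final answer: Yes - the string 'a + a * a' has two distinct leftmost derivations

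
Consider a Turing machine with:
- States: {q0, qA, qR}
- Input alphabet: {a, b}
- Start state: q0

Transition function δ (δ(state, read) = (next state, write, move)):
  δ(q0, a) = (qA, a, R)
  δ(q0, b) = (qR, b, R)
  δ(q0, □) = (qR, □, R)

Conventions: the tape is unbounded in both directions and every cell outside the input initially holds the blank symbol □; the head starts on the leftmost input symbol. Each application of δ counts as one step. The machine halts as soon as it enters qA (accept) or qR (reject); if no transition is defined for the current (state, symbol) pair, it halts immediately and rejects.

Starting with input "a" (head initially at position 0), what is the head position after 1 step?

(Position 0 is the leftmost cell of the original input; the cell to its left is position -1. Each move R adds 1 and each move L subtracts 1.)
Step 0: [q0]a (head at position 0)
Step 1: δ(q0, a) = (qA, a, R)  ⊢  a[qA]□ (head at position 1)
Head position after 1 step: 1

Final answer: Position 1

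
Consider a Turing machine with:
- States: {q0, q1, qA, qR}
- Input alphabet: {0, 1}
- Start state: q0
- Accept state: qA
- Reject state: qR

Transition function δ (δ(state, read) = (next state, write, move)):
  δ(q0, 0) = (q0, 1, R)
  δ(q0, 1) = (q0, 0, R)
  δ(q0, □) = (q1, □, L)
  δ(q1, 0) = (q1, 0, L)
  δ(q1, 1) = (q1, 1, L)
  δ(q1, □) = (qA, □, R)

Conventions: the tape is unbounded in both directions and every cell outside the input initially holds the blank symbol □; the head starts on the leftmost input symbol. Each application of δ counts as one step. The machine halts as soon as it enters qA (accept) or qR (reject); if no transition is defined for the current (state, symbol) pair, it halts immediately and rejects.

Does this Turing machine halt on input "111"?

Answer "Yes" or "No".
Step 0: [q0]111 (head at position 0)
Step 1: δ(q0, 1) = (q0, 0, R)  ⊢  0[q0]11 (head at position 1)
Step 2: δ(q0, 1) = (q0, 0, R)  ⊢  00[q0]1 (head at position 2)
Step 3: δ(q0, 1) = (q0, 0, R)  ⊢  000[q0]□ (head at position 3)
Step 4: δ(q0, □) = (q1, □, L)  ⊢  00[q1]0□ (head at position 2)
Step 5: δ(q1, 0) = (q1, 0, L)  ⊢  0[q1]00□ (head at position 1)
Step 6: δ(q1, 0) = (q1, 0, L)  ⊢  [q1]000□ (head at position 0)
Step 7: δ(q1, 0) = (q1, 0, L)  ⊢  [q1]□000□ (head at position -1)
Step 8: δ(q1, □) = (qA, □, R)  ⊢  □[qA]000□ (head at position 0)
The machine is in qA, so it halts and accepts.
It halts after 8 steps.

Final answer: Yes - halts after 8 steps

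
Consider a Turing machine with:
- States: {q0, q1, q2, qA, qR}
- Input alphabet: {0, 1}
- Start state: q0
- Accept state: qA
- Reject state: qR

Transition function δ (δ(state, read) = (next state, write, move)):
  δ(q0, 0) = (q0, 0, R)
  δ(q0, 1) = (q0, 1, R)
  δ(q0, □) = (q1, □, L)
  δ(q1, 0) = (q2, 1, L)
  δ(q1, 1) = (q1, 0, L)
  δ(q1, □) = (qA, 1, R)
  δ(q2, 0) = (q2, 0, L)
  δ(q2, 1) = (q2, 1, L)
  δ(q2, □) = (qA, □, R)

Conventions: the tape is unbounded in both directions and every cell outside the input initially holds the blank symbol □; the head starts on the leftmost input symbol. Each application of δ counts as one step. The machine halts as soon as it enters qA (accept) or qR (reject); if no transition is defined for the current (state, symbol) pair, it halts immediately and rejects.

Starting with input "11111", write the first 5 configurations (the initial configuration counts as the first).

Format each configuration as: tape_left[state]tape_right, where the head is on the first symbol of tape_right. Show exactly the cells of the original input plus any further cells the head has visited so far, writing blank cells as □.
Step 0: [q0]11111 (head at position 0)
Step 1: δ(q0, 1) = (q0, 1, R)  ⊢  1[q0]1111 (head at position 1)
Step 2: δ(q0, 1) = (q0, 1, R)  ⊢  11[q0]111 (head at position 2)
Step 3: δ(q0, 1) = (q0, 1, R)  ⊢  111[q0]11 (head at position 3)
Step 4: δ(q0, 1) = (q0, 1, R)  ⊢  1111[q0]1 (head at position 4)

Final answer: [q0]11111 ⊢ 1[q0]1111 ⊢ 11[q0]111 ⊢ 111[q0]11 ⊢ 1111[q0]1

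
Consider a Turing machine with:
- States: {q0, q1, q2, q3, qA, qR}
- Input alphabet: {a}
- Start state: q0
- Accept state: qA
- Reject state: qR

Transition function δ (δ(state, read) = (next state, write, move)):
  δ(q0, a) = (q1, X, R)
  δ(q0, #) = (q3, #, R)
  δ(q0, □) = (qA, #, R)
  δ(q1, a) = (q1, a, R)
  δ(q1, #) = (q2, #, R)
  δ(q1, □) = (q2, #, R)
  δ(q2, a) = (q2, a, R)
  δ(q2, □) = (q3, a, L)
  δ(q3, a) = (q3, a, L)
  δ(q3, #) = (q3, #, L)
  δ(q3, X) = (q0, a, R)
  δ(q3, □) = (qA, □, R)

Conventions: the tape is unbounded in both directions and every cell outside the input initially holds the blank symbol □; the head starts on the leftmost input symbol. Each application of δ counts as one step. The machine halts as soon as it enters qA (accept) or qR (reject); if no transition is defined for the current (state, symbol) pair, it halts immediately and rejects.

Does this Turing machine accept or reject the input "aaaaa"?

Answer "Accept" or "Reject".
Trace (configuration after each step, as tape_left[state]tape_right with head position):
Step 0: [q0]aaaaa (head at position 0)
Step 1: X[q1]aaaa (head 1)
Step 2: Xa[q1]aaa (head 2)
Step 3: Xaa[q1]aa (head 3)
Step 4: Xaaa[q1]a (head 4)
Step 5: Xaaaa[q1]□ (head 5)
Step 6: Xaaaa#[q2]□ (head 6)
Step 7: Xaaaa[q3]#a (head 5)
Step 8: Xaaa[q3]a#a (head 4)
Step 9: Xaa[q3]aa#a (head 3)
Step 10: Xa[q3]aaa#a (head 2)
Step 11: X[q3]aaaa#a (head 1)
Step 12: [q3]Xaaaa#a (head 0)
Step 13: a[q0]aaaa#a (head 1)
Step 14: aX[q1]aaa#a (head 2)
Step 15: aXa[q1]aa#a (head 3)
Step 16: aXaa[q1]a#a (head 4)
Step 17: aXaaa[q1]#a (head 5)
Step 18: aXaaa#[q2]a (head 6)
Step 19: aXaaa#a[q2]□ (head 7)
Step 20: aXaaa#[q3]aa (head 6)
Step 21: aXaaa[q3]#aa (head 5)
Step 22: aXaa[q3]a#aa (head 4)
Step 23: aXa[q3]aa#aa (head 3)
Step 24: aX[q3]aaa#aa (head 2)
Step 25: a[q3]Xaaa#aa (head 1)
Step 26: aa[q0]aaa#aa (head 2)
Step 27: aaX[q1]aa#aa (head 3)
Step 28: aaXa[q1]a#aa (head 4)
Step 29: aaXaa[q1]#aa (head 5)
Step 30: aaXaa#[q2]aa (head 6)
Step 31: aaXaa#a[q2]a (head 7)
Step 32: aaXaa#aa[q2]□ (head 8)
Step 33: aaXaa#a[q3]aa (head 7)
Step 34: aaXaa#[q3]aaa (head 6)
Step 35: aaXaa[q3]#aaa (head 5)
Step 36: aaXa[q3]a#aaa (head 4)
Step 37: aaX[q3]aa#aaa (head 3)
Step 38: aa[q3]Xaa#aaa (head 2)
Step 39: aaa[q0]aa#aaa (head 3)
Step 40: aaaX[q1]a#aaa (head 4)
Step 41: aaaXa[q1]#aaa (head 5)
Step 42: aaaXa#[q2]aaa (head 6)
Step 43: aaaXa#a[q2]aa (head 7)
Step 44: aaaXa#aa[q2]a (head 8)
Step 45: aaaXa#aaa[q2]□ (head 9)
Step 46: aaaXa#aa[q3]aa (head 8)
Step 47: aaaXa#a[q3]aaa (head 7)
Step 48: aaaXa#[q3]aaaa (head 6)
Step 49: aaaXa[q3]#aaaa (head 5)
Step 50: aaaX[q3]a#aaaa (head 4)
Step 51: aaa[q3]Xa#aaaa (head 3)
Step 52: aaaa[q0]a#aaaa (head 4)
Step 53: aaaaX[q1]#aaaa (head 5)
Step 54: aaaaX#[q2]aaaa (head 6)
Step 55: aaaaX#a[q2]aaa (head 7)
Step 56: aaaaX#aa[q2]aa (head 8)
Step 57: aaaaX#aaa[q2]a (head 9)
Step 58: aaaaX#aaaa[q2]□ (head 10)
Step 59: aaaaX#aaa[q3]aa (head 9)
Step 60: aaaaX#aa[q3]aaa (head 8)
Step 61: aaaaX#a[q3]aaaa (head 7)
Step 62: aaaaX#[q3]aaaaa (head 6)
Step 63: aaaaX[q3]#aaaaa (head 5)
Step 64: aaaa[q3]X#aaaaa (head 4)
Step 65: aaaaa[q0]#aaaaa (head 5)
Step 66: aaaaa#[q3]aaaaa (head 6)
Step 67: aaaaa[q3]#aaaaa (head 5)
Step 68: aaaa[q3]a#aaaaa (head 4)
Step 69: aaa[q3]aa#aaaaa (head 3)
Step 70: aa[q3]aaa#aaaaa (head 2)
Step 71: a[q3]aaaa#aaaaa (head 1)
Step 72: [q3]aaaaa#aaaaa (head 0)
Step 73: [q3]□aaaaa#aaaaa (head -1)
Step 74: □[qA]aaaaa#aaaaa (head 0)
The machine is in qA, so it halts and accepts.

Final answer: Accept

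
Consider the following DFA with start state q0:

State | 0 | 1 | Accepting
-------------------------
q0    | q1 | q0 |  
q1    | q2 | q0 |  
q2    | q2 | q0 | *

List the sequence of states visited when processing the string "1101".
q0 → q0 → q0 → q1 → q0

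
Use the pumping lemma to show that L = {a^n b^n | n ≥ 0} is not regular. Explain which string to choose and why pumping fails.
Language: L = {a^n b^n | n ≥ 0} (equal numbers of a's followed by b's)
Step 1: Assume for contradiction that L is regular, with pumping length p.
Step 2: Choose s = a^p b^p. Then s ∈ L (it has p a's followed by p b's) and |s| ≥ p.
Step 3: Consider any decomposition s = xyz with |xy| ≤ p and |y| > 0. Since |xy| ≤ p and the first p symbols of s are all a's, y = a^k for some k with 1 ≤ k ≤ p.
Step 4: Pumping up (i = 2): xy²z = a^(p+k) b^p, which has more a's than b's, so xy²z ∉ L.
This contradicts the pumping lemma, so L is not regular.

Final answer: Choose s = a^p b^p. Since |xy| ≤ p, y = a^k with k ≥ 1. Then xy²z = a^(p+k) b^p ∉ L.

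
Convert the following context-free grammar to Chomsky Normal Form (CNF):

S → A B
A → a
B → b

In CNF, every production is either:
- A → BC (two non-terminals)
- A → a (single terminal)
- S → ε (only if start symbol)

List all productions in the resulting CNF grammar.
The grammar has no ε-productions or unit productions to eliminate.
S → A B is already in CNF (two non-terminals) – keep it.
A → a is already in CNF (single terminal) – keep it.
B → b is already in CNF (single terminal) – keep it.
Resulting CNF grammar (3 productions): A → a; B → b; S → A B

Final answer: A → a; B → b; S → A B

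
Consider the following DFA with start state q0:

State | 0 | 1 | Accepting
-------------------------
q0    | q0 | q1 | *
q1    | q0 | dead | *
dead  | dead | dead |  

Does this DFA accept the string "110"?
Start in q0.
Read '1': q0 → q1
Read '1': q1 → dead
Read '0': dead → dead
Final state dead is not accepting, so the string is rejected.

Final answer: No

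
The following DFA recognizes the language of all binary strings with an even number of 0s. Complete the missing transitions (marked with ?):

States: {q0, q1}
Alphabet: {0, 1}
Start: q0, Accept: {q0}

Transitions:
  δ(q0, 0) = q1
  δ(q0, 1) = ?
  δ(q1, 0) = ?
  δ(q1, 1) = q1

What each state remembers (consistent with the given transitions and accept states):
  q0: an even number of 0s has been read so far
  q1: an odd number of 0s has been read so far
Filling in the missing entries:
  δ(q0, 1): in q0 (an even number of 0s has been read so far), after reading 1 we have: an even number of 0s has been read so far → q0
  δ(q1, 0): in q1 (an odd number of 0s has been read so far), after reading 0 we have: an even number of 0s has been read so far → q0

Final answer: δ(q0, 1) = q0; δ(q1, 0) = q0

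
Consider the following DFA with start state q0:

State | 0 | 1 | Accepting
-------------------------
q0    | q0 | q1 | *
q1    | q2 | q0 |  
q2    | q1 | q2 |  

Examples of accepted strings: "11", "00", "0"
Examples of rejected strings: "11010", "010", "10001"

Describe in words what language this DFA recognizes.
binary numbers divisible by 3 (treating the string as a binary integer; leading zeros allowed, the empty string counts as 0)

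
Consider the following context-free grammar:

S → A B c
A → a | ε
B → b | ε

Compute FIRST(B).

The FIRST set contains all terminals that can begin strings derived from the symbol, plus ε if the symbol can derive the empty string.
B → b contributes b; B → ε makes B nullable, contributing ε. FIRST(B) = {b, ε}.

Final answer: {b, ε}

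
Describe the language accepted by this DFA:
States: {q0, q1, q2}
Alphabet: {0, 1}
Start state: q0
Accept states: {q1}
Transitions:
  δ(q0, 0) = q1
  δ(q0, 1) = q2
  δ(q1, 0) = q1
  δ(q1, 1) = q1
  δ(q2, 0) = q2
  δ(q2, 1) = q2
Analyzing the DFA structure:
Start state: q0
Accept states: {q1}
Interpreting what each state remembers (checking against the transitions):
  q0: nothing has been read yet
  q1: the first symbol was 0
  q2: the first symbol was 1 (trap state)
  δ(q0, 0): in q0 (nothing has been read yet), after reading 0 we have: the first symbol was 0 → q1
  δ(q0, 1): in q0 (nothing has been read yet), after reading 1 we have: the first symbol was 1 (trap state) → q2
  δ(q1, 0): in q1 (the first symbol was 0), after reading 0 we have: the first symbol was 0 → q1
  δ(q1, 1): in q1 (the first symbol was 0), after reading 1 we have: the first symbol was 0 → q1
  δ(q2, 0): in q2 (the first symbol was 1 (trap state)), after reading 0 we have: the first symbol was 1 (trap state) → q2
  δ(q2, 1): in q2 (the first symbol was 1 (trap state)), after reading 1 we have: the first symbol was 1 (trap state) → q2
A string is accepted iff it ends in {q1}, i.e. the first symbol was 0.
Language: All binary strings starting with 0

Final answer: All binary strings starting with 0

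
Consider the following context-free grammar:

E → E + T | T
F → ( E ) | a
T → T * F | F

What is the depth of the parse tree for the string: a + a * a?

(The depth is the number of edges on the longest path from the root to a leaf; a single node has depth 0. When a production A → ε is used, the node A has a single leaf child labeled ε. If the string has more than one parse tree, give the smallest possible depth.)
The grammar is unambiguous; the parse tree of a + a * a is:
E → E + T at the root (depth 0).
  Left E (depth 1) → T (2) → F (3) → a (4).
  Right T (depth 1) → T * F; that T (2) → F (3) → a (4); F (2) → a (3).
The longest root-to-leaf paths have 4 edges.
Depth = 4.

Final answer: 4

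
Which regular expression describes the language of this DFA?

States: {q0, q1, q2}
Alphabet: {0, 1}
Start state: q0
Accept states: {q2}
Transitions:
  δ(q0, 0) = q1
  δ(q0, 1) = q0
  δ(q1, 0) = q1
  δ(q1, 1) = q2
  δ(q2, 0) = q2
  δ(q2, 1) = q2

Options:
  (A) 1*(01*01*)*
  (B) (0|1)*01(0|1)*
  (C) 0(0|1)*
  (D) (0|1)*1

Testing sample strings against the DFA:
  '101' -> accepted
  '11' -> rejected
  '1011' -> accepted
  '11010' -> accepted
Checking each option for a counterexample:
  (A) 1*(01*01*)*: ε is rejected by the DFA but matches the regex → eliminated
  (B) (0|1)*01(0|1)*: agrees with the DFA on all strings of length ≤ 4
  (C) 0(0|1)*: '0' is rejected by the DFA but matches the regex → eliminated
  (D) (0|1)*1: '1' is rejected by the DFA but matches the regex → eliminated
Only (B) (0|1)*01(0|1)* is consistent with the DFA.

Final answer: (B) (0|1)*01(0|1)*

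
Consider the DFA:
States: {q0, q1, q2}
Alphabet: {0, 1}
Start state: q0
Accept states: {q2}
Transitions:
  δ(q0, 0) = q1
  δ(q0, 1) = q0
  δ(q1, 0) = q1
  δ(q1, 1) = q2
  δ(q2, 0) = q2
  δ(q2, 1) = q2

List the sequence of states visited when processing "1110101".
Starting at q0
Read '1': q0 -> q0
Read '1': q0 -> q0
Read '1': q0 -> q0
Read '0': q0 -> q1
Read '1': q1 -> q2
Read '0': q2 -> q2
Read '1': q2 -> q2

Final answer: q0 -> q0 -> q0 -> q0 -> q1 -> q2 -> q2 -> q2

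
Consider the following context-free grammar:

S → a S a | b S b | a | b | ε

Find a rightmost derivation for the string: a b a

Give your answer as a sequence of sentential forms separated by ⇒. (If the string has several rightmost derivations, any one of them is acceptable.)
Start with S.
Step 1: the rightmost non-terminal is S; apply S → a S a:  a S a
Step 2: the rightmost non-terminal is S; apply S → b:  a b a

Final answer: S ⇒ a S a ⇒ a b a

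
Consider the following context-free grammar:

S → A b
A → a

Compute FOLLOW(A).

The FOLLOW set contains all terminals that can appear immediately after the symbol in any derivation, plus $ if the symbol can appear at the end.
A occurs only in S → A b, where it is immediately followed by the terminal b. So FOLLOW(A) = {b}.

Final answer: {b}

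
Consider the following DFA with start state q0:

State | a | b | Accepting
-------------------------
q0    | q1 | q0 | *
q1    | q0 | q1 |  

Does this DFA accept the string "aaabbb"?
Start in q0.
Read 'a': q0 → q1
Read 'a': q1 → q0
Read 'a': q0 → q1
Read 'b': q1 → q1
Read 'b': q1 → q1
Read 'b': q1 → q1
Final state q1 is not accepting, so the string is rejected.

Final answer: No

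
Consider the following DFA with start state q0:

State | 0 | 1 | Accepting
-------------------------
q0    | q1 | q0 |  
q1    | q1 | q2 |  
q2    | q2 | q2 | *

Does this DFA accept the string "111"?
Start in q0.
Read '1': q0 → q0
Read '1': q0 → q0
Read '1': q0 → q0
Final state q0 is not accepting, so the string is rejected.

Final answer: No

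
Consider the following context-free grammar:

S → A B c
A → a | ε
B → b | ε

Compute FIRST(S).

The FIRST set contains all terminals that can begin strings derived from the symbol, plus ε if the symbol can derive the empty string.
FIRST(A) = {a, ε} (A → a | ε) and FIRST(B) = {b, ε} (B → b | ε).
For S → A B c: add FIRST(A) minus ε = {a}; A is nullable, so also add FIRST(B) minus ε = {b}; B is nullable too, so also add FIRST(c) = {c}. The terminal c is never erased, so S is not nullable and ε is not included.
FIRST(S) = {a, b, c}.

Final answer: {a, b, c}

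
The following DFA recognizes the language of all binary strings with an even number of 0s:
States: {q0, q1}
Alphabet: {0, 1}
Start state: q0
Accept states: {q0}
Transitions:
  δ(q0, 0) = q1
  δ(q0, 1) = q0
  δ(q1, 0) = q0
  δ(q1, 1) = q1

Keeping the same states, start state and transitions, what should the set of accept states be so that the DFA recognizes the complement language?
The DFA is complete (every state has a transition on every symbol), so the complement
is recognized by the same DFA with accepting and non-accepting states swapped.
Original accept states: {q0}
Complement accept states = All states - Original accept states
= {q0, q1} - {q0}
= {q1}
Complement language: strings with an ODD number of 0s

Final answer: {q1}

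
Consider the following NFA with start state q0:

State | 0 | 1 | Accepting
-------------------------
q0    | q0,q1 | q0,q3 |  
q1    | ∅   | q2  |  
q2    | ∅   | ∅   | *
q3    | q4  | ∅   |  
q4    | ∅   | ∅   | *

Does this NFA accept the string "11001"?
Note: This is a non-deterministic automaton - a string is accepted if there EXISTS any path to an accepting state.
Track the set of states the NFA could be in: start {q0}
Read '1': {q0} → {q0, q3}
Read '1': {q0, q3} → {q0, q3}
Read '0': {q0, q3} → {q0, q1, q4}
Read '0': {q0, q1, q4} → {q0, q1}
Read '1': {q0, q1} → {q0, q2, q3}
Final set {q0, q2, q3} contains accepting state(s) {q2} → accepted.

Final answer: Yes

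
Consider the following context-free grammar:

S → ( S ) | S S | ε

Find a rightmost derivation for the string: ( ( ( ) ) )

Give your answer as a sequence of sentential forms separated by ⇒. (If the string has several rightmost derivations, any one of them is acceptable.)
Start with S.
Step 1: the rightmost non-terminal is S; apply S → ( S ):  ( S )
Step 2: the rightmost non-terminal is S; apply S → ( S ):  ( ( S ) )
Step 3: the rightmost non-terminal is S; apply S → ( S ):  ( ( ( S ) ) )
Step 4: the rightmost non-terminal is S; apply S → ε:  ( ( ( ) ) )

Final answer: S ⇒ ( S ) ⇒ ( ( S ) ) ⇒ ( ( ( S ) ) ) ⇒ ( ( ( ) ) )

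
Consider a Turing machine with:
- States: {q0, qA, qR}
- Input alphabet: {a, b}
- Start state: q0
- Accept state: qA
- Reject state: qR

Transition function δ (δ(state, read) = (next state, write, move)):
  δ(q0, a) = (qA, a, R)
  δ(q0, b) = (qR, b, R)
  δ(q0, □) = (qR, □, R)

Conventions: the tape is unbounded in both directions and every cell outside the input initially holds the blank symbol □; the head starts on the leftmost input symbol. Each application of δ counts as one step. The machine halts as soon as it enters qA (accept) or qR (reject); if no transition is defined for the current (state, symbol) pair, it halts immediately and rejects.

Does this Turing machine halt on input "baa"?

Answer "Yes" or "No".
Step 0: [q0]baa (head at position 0)
Step 1: δ(q0, b) = (qR, b, R)  ⊢  b[qR]aa (head at position 1)
The machine is in qR, so it halts and rejects.
It halts after 1 steps.

Final answer: Yes - halts after 1 steps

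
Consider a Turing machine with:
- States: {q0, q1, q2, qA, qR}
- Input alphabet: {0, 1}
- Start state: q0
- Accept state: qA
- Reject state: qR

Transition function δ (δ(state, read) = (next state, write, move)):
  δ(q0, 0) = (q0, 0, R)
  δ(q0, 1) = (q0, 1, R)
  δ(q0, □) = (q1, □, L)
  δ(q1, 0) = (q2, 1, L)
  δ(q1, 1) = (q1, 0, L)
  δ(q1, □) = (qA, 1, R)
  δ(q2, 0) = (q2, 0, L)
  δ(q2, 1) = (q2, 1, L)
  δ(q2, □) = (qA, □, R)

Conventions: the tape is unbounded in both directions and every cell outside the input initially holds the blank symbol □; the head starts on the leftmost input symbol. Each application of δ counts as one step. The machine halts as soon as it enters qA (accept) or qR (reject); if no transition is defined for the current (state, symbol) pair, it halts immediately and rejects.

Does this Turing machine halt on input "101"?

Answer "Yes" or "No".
Step 0: [q0]101 (head at position 0)
Step 1: δ(q0, 1) = (q0, 1, R)  ⊢  1[q0]01 (head at position 1)
Step 2: δ(q0, 0) = (q0, 0, R)  ⊢  10[q0]1 (head at position 2)
Step 3: δ(q0, 1) = (q0, 1, R)  ⊢  101[q0]□ (head at position 3)
Step 4: δ(q0, □) = (q1, □, L)  ⊢  10[q1]1□ (head at position 2)
Step 5: δ(q1, 1) = (q1, 0, L)  ⊢  1[q1]00□ (head at position 1)
Step 6: δ(q1, 0) = (q2, 1, L)  ⊢  [q2]110□ (head at position 0)
Step 7: δ(q2, 1) = (q2, 1, L)  ⊢  [q2]□110□ (head at position -1)
Step 8: δ(q2, □) = (qA, □, R)  ⊢  □[qA]110□ (head at position 0)
The machine is in qA, so it halts and accepts.
It halts after 8 steps.

Final answer: Yes - halts after 8 steps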